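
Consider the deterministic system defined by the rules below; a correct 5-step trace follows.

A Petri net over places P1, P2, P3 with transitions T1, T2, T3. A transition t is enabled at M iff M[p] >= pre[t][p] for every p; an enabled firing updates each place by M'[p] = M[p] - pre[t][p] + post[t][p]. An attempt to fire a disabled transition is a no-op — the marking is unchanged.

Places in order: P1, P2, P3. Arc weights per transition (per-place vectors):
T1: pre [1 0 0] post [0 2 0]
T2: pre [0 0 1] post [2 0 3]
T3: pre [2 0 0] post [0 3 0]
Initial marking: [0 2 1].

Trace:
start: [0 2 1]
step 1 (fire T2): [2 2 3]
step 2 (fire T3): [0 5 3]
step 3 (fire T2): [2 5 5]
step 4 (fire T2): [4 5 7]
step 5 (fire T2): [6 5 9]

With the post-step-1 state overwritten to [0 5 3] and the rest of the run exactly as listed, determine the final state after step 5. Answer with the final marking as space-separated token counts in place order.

6 5 9

state after step 1 := [0 5 3]
step 2 (fire T3): [0 5 3]
step 3 (fire T2): [2 5 5]
step 4 (fire T2): [4 5 7]
step 5 (fire T2): [6 5 9]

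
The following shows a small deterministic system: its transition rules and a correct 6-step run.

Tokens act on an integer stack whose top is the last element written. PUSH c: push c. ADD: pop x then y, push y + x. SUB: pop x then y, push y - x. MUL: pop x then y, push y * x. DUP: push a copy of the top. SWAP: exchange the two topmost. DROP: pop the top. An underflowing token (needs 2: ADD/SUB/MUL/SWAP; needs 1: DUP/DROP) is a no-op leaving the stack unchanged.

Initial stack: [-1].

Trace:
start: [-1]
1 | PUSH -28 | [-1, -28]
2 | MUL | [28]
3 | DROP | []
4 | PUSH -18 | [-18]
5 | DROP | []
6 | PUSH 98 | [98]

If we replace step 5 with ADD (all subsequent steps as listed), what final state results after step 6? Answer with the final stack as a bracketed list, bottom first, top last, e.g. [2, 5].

[-18, 98]

(re-executing from step 5 with the substitution; state before step 5: [-18])
5 | ADD | [-18]
6 | PUSH 98 | [-18, 98]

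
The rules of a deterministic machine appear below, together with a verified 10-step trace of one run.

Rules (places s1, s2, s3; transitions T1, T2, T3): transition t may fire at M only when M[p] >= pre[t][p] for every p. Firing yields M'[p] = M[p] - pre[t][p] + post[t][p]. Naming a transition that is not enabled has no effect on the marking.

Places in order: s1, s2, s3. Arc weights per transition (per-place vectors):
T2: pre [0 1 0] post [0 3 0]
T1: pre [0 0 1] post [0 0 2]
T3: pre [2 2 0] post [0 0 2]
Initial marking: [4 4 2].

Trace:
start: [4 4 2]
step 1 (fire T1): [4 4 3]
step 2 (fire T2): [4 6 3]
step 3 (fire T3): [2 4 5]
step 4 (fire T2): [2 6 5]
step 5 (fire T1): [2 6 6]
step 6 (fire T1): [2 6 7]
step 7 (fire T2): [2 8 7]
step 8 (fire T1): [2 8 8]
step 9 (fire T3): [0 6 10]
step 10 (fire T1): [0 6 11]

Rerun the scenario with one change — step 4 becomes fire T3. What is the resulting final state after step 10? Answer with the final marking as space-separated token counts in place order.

(re-executing from step 4 with the substitution; state before step 4: [2 4 5])
step 4 (fire T3): [0 2 7]
step 5 (fire T1): [0 2 8]
step 6 (fire T1): [0 2 9]
step 7 (fire T2): [0 4 9]
step 8 (fire T1): [0 4 10]
step 9 (fire T3): [0 4 10]
step 10 (fire T1): [0 4 11]

0 4 11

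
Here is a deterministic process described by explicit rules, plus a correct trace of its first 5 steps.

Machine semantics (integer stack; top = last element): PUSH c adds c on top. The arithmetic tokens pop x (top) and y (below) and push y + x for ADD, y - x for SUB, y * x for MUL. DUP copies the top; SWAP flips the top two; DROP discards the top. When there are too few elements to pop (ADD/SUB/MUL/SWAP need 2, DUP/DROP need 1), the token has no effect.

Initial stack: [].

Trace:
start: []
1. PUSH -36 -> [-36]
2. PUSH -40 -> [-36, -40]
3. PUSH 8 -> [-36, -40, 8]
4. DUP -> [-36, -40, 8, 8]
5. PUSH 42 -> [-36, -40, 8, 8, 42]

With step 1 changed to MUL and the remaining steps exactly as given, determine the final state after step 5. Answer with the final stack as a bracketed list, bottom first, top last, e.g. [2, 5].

(re-executing from step 1 with the substitution; state before step 1: [])
1. MUL -> []
2. PUSH -40 -> [-40]
3. PUSH 8 -> [-40, 8]
4. DUP -> [-40, 8, 8]
5. PUSH 42 -> [-40, 8, 8, 42]

[-40, 8, 8, 42]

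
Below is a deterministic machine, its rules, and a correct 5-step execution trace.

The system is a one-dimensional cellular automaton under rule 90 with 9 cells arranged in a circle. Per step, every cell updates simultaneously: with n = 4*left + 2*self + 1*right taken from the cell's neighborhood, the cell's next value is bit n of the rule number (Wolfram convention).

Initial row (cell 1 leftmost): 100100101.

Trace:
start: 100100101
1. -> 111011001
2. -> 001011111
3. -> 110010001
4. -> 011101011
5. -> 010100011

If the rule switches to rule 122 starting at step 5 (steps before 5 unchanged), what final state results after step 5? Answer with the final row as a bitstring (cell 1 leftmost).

(re-executing step 5 under rule 122; state before step 5: 011101011)
5. -> 110110111

110110111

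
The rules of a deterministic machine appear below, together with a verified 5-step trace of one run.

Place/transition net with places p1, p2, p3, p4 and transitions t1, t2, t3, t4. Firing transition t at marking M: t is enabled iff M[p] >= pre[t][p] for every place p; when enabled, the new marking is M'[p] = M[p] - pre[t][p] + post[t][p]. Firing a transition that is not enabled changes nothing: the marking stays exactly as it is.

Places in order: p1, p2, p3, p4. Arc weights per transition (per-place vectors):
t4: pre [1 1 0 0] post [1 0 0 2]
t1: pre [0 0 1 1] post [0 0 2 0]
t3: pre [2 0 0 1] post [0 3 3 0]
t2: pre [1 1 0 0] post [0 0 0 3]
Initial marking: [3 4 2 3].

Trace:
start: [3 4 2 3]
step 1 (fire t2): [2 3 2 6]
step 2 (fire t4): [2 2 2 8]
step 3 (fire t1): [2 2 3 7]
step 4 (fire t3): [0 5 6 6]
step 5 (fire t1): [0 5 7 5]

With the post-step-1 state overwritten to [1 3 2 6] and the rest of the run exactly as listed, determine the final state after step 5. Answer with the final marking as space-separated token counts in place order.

state after step 1 := [1 3 2 6]
step 2 (fire t4): [1 2 2 8]
step 3 (fire t1): [1 2 3 7]
step 4 (fire t3): [1 2 3 7]
step 5 (fire t1): [1 2 4 6]

1 2 4 6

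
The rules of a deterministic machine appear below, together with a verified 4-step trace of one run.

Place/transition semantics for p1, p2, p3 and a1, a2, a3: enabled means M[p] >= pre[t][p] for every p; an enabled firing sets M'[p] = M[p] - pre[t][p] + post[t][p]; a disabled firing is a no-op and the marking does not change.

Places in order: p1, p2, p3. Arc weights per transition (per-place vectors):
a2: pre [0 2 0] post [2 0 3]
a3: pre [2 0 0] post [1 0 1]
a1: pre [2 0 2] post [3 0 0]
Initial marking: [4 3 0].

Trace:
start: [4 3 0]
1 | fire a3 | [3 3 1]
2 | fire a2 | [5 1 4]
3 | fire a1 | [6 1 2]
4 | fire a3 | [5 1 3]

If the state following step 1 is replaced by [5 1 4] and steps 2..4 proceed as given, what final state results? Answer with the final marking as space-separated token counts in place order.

state after step 1 := [5 1 4]
2 | fire a2 | [5 1 4]
3 | fire a1 | [6 1 2]
4 | fire a3 | [5 1 3]

5 1 3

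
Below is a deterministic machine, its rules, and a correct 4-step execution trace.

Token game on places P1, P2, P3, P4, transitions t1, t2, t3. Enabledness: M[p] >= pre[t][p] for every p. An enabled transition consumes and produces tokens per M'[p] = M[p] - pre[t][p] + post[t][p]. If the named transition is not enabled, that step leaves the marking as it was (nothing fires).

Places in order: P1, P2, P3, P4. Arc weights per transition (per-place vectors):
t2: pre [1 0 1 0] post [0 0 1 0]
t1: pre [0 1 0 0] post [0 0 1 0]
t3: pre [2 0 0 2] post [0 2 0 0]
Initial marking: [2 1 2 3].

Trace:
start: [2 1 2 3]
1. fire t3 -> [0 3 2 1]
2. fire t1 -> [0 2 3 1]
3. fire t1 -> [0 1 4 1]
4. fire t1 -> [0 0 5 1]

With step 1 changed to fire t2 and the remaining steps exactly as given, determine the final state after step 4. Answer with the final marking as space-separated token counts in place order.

(re-executing from step 1 with the substitution; state before step 1: [2 1 2 3])
1. fire t2 -> [1 1 2 3]
2. fire t1 -> [1 0 3 3]
3. fire t1 -> [1 0 3 3]
4. fire t1 -> [1 0 3 3]

1 0 3 3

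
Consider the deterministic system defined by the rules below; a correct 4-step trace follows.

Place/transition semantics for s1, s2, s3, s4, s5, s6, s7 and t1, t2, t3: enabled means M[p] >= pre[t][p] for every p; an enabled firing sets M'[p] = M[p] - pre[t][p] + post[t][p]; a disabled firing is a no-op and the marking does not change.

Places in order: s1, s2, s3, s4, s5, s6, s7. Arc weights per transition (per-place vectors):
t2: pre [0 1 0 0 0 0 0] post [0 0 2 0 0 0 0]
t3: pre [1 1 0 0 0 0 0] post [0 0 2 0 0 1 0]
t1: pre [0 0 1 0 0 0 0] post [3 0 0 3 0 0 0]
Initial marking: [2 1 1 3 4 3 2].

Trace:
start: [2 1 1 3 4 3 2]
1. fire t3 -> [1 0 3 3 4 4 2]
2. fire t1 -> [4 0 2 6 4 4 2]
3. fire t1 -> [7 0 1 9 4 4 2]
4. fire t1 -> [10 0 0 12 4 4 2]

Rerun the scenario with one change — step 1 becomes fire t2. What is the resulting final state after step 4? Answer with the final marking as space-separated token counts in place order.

11 0 0 12 4 3 2

(re-executing from step 1 with the substitution; state before step 1: [2 1 1 3 4 3 2])
1. fire t2 -> [2 0 3 3 4 3 2]
2. fire t1 -> [5 0 2 6 4 3 2]
3. fire t1 -> [8 0 1 9 4 3 2]
4. fire t1 -> [11 0 0 12 4 3 2]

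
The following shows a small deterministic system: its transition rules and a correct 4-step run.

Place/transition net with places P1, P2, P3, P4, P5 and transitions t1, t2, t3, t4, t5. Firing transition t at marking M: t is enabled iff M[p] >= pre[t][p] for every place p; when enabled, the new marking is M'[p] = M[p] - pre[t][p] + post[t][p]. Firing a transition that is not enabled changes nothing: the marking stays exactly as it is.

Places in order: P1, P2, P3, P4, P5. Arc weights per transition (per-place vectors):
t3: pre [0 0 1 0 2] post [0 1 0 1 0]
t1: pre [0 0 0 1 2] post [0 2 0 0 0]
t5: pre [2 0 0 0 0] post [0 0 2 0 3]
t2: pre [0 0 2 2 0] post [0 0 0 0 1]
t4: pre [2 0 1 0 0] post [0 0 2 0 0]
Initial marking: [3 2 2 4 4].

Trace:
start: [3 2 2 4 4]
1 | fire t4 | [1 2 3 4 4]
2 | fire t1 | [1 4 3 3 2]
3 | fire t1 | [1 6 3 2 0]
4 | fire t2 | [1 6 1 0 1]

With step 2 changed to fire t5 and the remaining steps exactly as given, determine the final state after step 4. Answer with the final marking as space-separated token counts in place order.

1 4 1 1 3

(re-executing from step 2 with the substitution; state before step 2: [1 2 3 4 4])
2 | fire t5 | [1 2 3 4 4]
3 | fire t1 | [1 4 3 3 2]
4 | fire t2 | [1 4 1 1 3]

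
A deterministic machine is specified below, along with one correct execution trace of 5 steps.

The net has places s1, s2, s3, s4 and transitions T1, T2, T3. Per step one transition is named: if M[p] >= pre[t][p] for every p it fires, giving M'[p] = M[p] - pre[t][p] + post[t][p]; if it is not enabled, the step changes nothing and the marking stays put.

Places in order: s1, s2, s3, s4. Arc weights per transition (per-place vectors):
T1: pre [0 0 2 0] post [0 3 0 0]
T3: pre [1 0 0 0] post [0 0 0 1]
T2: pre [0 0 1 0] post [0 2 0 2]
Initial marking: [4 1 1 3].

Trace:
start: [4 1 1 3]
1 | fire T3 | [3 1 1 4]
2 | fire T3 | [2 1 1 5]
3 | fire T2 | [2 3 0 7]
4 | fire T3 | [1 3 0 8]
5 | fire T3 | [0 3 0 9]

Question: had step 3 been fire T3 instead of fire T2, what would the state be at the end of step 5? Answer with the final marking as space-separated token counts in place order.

0 1 1 7

(re-executing from step 3 with the substitution; state before step 3: [2 1 1 5])
3 | fire T3 | [1 1 1 6]
4 | fire T3 | [0 1 1 7]
5 | fire T3 | [0 1 1 7]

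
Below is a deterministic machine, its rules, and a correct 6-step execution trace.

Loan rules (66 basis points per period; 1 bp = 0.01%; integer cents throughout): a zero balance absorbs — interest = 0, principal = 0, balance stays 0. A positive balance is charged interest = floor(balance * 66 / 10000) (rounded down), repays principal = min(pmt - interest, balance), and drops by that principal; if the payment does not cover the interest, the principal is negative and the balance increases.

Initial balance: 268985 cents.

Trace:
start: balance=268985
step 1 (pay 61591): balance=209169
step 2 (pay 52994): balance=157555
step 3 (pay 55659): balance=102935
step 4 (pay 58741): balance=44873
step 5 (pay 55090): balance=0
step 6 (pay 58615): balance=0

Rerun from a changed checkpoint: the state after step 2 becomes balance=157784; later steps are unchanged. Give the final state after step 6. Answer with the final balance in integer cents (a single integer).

0

state after step 2 := balance=157784
step 3 (pay 55659): balance=103166
step 4 (pay 58741): balance=45105
step 5 (pay 55090): balance=0
step 6 (pay 58615): balance=0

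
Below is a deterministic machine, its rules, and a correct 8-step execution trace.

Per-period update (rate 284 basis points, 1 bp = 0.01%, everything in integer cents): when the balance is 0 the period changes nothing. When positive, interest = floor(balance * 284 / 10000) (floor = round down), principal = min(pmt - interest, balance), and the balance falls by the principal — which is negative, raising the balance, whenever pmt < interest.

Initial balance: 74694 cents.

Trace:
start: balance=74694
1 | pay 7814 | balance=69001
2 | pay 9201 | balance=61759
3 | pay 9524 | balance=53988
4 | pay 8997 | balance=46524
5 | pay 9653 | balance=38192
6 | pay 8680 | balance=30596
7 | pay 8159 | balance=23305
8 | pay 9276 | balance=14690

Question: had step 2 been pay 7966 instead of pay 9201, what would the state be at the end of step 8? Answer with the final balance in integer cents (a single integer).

16153

(re-executing from step 2 with the substitution; state before step 2: balance=69001)
2 | pay 7966 | balance=62994
3 | pay 9524 | balance=55259
4 | pay 8997 | balance=47831
5 | pay 9653 | balance=39536
6 | pay 8680 | balance=31978
7 | pay 8159 | balance=24727
8 | pay 9276 | balance=16153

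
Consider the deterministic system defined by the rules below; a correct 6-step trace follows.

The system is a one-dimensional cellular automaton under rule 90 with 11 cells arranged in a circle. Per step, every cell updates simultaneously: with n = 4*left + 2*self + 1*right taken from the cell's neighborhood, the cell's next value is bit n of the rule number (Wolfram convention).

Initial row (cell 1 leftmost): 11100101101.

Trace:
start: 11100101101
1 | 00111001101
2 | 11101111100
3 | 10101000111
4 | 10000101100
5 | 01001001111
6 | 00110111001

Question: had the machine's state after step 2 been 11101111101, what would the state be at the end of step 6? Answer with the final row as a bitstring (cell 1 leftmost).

00100101001

state after step 2 := 11101111101
3 | 00101000101
4 | 11000101000
5 | 11101000101
6 | 00100101001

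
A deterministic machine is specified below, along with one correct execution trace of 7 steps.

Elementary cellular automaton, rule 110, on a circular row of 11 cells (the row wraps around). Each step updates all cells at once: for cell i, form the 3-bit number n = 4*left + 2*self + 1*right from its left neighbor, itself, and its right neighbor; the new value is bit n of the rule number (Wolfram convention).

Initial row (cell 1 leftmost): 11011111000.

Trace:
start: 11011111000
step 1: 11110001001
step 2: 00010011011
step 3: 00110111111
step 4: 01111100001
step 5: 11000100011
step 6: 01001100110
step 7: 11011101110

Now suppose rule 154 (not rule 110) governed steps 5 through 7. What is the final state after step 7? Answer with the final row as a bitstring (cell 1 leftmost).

(re-executing steps 5..7 under rule 154; state before step 5: 01111100001)
step 5: 01111010010
step 6: 11110001101
step 7: 11101011001

11101011001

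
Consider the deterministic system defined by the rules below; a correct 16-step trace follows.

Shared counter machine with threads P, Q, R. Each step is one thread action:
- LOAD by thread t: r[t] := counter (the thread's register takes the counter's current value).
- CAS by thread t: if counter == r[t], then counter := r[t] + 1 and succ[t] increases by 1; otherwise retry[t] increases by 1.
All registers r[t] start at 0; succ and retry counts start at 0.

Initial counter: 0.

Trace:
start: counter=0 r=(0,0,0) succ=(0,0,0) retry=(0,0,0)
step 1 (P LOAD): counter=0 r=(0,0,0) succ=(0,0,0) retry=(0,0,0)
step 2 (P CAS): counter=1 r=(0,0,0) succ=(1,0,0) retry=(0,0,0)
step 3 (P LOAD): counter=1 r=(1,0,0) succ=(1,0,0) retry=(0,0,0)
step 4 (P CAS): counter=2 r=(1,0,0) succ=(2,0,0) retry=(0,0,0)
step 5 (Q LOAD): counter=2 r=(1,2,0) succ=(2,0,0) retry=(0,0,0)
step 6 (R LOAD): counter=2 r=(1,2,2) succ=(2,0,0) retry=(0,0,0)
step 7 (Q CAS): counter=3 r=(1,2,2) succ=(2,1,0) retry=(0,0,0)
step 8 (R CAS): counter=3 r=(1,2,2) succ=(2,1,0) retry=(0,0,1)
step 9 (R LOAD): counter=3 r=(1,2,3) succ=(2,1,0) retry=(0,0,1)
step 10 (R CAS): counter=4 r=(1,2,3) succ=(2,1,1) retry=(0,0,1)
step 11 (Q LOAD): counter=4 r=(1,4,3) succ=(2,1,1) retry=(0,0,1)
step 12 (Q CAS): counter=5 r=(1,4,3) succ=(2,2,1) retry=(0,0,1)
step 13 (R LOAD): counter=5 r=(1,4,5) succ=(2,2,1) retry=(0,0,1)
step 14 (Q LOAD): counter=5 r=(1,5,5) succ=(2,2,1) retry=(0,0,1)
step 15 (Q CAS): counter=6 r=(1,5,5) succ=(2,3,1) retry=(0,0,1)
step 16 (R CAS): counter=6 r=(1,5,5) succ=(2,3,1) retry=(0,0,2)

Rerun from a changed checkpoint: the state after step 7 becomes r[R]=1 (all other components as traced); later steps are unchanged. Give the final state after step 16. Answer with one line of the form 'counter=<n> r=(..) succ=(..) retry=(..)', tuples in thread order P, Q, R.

state after step 7 := counter=3 r=(1,2,1) succ=(2,1,0) retry=(0,0,0)
step 8 (R CAS): counter=3 r=(1,2,1) succ=(2,1,0) retry=(0,0,1)
step 9 (R LOAD): counter=3 r=(1,2,3) succ=(2,1,0) retry=(0,0,1)
step 10 (R CAS): counter=4 r=(1,2,3) succ=(2,1,1) retry=(0,0,1)
step 11 (Q LOAD): counter=4 r=(1,4,3) succ=(2,1,1) retry=(0,0,1)
step 12 (Q CAS): counter=5 r=(1,4,3) succ=(2,2,1) retry=(0,0,1)
step 13 (R LOAD): counter=5 r=(1,4,5) succ=(2,2,1) retry=(0,0,1)
step 14 (Q LOAD): counter=5 r=(1,5,5) succ=(2,2,1) retry=(0,0,1)
step 15 (Q CAS): counter=6 r=(1,5,5) succ=(2,3,1) retry=(0,0,1)
step 16 (R CAS): counter=6 r=(1,5,5) succ=(2,3,1) retry=(0,0,2)

counter=6 r=(1,5,5) succ=(2,3,1) retry=(0,0,2)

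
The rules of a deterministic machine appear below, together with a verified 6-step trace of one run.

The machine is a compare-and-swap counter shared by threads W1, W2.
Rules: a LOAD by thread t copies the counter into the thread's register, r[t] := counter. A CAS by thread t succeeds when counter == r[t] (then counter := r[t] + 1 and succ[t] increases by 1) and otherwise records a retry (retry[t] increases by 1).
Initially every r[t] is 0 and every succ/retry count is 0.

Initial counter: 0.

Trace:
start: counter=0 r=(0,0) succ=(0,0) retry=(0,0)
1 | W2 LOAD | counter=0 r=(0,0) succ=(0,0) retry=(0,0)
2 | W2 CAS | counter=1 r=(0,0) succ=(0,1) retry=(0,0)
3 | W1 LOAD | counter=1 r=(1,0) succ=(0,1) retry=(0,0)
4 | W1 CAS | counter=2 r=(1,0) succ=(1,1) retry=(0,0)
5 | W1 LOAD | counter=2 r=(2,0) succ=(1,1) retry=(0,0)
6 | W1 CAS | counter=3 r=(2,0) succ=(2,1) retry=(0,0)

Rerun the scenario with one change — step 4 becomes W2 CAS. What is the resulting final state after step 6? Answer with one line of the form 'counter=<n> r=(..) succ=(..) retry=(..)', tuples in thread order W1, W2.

(re-executing from step 4 with the substitution; state before step 4: counter=1 r=(1,0) succ=(0,1) retry=(0,0))
4 | W2 CAS | counter=1 r=(1,0) succ=(0,1) retry=(0,1)
5 | W1 LOAD | counter=1 r=(1,0) succ=(0,1) retry=(0,1)
6 | W1 CAS | counter=2 r=(1,0) succ=(1,1) retry=(0,1)

counter=2 r=(1,0) succ=(1,1) retry=(0,1)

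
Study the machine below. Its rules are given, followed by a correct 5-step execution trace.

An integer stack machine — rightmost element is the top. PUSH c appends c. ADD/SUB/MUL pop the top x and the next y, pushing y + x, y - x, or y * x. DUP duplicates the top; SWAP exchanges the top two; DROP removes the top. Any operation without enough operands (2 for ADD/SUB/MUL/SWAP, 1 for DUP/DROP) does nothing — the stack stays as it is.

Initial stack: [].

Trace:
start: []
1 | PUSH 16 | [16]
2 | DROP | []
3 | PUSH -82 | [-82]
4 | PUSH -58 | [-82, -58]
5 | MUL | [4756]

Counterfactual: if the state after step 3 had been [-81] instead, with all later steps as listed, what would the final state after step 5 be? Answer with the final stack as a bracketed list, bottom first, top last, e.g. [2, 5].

state after step 3 := [-81]
4 | PUSH -58 | [-81, -58]
5 | MUL | [4698]

[4698]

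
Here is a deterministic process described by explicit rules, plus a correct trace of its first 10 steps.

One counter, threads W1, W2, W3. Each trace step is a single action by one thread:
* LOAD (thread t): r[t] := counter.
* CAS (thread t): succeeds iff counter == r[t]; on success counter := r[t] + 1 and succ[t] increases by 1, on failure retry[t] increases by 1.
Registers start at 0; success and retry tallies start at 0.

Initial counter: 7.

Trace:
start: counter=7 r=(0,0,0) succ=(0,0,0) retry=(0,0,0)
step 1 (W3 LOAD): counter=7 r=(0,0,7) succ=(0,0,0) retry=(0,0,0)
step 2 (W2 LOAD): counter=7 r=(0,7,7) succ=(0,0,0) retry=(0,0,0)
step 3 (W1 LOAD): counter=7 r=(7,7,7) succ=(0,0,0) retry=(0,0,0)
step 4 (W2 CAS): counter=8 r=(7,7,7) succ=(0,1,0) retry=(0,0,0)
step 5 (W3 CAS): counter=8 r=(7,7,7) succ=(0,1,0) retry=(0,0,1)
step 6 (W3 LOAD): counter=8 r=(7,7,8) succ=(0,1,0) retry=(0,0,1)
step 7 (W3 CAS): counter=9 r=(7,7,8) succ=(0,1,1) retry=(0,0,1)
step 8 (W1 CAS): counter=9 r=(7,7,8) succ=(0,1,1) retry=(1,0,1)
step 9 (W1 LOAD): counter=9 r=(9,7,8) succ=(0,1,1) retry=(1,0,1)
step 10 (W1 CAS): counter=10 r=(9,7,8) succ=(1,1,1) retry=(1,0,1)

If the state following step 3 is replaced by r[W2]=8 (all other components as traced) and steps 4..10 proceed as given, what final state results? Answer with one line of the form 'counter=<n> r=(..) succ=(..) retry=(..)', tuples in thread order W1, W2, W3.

state after step 3 := counter=7 r=(7,8,7) succ=(0,0,0) retry=(0,0,0)
step 4 (W2 CAS): counter=7 r=(7,8,7) succ=(0,0,0) retry=(0,1,0)
step 5 (W3 CAS): counter=8 r=(7,8,7) succ=(0,0,1) retry=(0,1,0)
step 6 (W3 LOAD): counter=8 r=(7,8,8) succ=(0,0,1) retry=(0,1,0)
step 7 (W3 CAS): counter=9 r=(7,8,8) succ=(0,0,2) retry=(0,1,0)
step 8 (W1 CAS): counter=9 r=(7,8,8) succ=(0,0,2) retry=(1,1,0)
step 9 (W1 LOAD): counter=9 r=(9,8,8) succ=(0,0,2) retry=(1,1,0)
step 10 (W1 CAS): counter=10 r=(9,8,8) succ=(1,0,2) retry=(1,1,0)

counter=10 r=(9,8,8) succ=(1,0,2) retry=(1,1,0)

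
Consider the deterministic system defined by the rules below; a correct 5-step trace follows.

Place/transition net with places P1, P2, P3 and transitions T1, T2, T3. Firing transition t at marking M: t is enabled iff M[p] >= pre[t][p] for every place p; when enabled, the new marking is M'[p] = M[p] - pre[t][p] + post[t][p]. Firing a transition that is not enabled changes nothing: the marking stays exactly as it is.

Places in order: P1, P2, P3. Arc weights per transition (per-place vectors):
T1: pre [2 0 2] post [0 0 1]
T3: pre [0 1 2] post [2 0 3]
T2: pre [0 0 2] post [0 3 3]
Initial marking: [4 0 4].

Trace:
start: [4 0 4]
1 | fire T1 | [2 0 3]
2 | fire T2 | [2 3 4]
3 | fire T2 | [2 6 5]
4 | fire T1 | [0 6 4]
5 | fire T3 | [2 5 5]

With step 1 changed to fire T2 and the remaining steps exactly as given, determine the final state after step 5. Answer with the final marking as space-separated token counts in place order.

(re-executing from step 1 with the substitution; state before step 1: [4 0 4])
1 | fire T2 | [4 3 5]
2 | fire T2 | [4 6 6]
3 | fire T2 | [4 9 7]
4 | fire T1 | [2 9 6]
5 | fire T3 | [4 8 7]

4 8 7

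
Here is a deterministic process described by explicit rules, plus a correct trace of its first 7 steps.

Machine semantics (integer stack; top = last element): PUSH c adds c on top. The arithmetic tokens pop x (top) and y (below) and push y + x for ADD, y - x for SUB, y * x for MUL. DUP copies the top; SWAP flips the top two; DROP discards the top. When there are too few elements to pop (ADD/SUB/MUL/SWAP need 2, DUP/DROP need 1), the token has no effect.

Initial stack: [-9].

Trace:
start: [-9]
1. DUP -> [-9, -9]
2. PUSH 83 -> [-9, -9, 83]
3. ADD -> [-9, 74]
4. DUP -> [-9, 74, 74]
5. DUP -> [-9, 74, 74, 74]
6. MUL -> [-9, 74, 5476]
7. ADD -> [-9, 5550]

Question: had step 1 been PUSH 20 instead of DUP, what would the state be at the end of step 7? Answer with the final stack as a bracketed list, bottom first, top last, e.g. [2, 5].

[-9, 10712]

(re-executing from step 1 with the substitution; state before step 1: [-9])
1. PUSH 20 -> [-9, 20]
2. PUSH 83 -> [-9, 20, 83]
3. ADD -> [-9, 103]
4. DUP -> [-9, 103, 103]
5. DUP -> [-9, 103, 103, 103]
6. MUL -> [-9, 103, 10609]
7. ADD -> [-9, 10712]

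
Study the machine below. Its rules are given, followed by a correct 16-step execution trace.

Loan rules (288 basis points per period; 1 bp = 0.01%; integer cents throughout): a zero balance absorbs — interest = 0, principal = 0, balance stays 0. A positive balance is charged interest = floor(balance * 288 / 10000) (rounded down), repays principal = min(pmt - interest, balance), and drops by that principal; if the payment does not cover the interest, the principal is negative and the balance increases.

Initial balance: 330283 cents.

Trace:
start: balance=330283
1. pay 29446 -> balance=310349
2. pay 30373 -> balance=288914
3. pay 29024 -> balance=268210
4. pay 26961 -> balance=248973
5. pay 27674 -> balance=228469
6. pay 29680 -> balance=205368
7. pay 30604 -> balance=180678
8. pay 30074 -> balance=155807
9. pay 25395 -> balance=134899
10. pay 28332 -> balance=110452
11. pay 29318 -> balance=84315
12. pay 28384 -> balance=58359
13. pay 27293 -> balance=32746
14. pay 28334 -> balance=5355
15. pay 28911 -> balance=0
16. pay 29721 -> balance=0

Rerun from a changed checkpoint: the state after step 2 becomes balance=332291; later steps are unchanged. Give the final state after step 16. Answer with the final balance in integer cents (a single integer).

10751

state after step 2 := balance=332291
3. pay 29024 -> balance=312836
4. pay 26961 -> balance=294884
5. pay 27674 -> balance=275702
6. pay 29680 -> balance=253962
7. pay 30604 -> balance=230672
8. pay 30074 -> balance=207241
9. pay 25395 -> balance=187814
10. pay 28332 -> balance=164891
11. pay 29318 -> balance=140321
12. pay 28384 -> balance=115978
13. pay 27293 -> balance=92025
14. pay 28334 -> balance=66341
15. pay 28911 -> balance=39340
16. pay 29721 -> balance=10751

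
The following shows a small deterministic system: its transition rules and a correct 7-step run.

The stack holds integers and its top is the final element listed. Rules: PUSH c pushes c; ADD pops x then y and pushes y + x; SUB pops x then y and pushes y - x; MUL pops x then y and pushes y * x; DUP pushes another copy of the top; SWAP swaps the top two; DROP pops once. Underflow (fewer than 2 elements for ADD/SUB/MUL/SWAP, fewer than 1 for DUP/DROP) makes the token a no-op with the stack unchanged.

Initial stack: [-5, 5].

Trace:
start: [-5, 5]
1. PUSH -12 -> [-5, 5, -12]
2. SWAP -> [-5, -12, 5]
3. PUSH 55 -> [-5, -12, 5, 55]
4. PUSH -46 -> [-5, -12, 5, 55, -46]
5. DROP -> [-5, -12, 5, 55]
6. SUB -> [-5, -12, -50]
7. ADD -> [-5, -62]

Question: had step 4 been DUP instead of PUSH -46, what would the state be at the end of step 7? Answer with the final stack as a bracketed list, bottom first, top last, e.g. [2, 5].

(re-executing from step 4 with the substitution; state before step 4: [-5, -12, 5, 55])
4. DUP -> [-5, -12, 5, 55, 55]
5. DROP -> [-5, -12, 5, 55]
6. SUB -> [-5, -12, -50]
7. ADD -> [-5, -62]

[-5, -62]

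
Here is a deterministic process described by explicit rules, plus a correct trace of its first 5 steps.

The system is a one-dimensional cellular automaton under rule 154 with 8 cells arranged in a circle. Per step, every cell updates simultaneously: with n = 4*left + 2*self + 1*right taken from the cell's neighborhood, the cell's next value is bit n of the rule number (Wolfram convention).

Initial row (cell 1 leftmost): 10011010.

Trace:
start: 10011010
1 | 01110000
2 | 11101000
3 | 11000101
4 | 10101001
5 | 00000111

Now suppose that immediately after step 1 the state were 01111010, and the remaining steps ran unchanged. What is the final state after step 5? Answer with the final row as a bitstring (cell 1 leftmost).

state after step 1 := 01111010
2 | 11110001
3 | 11101011
4 | 11000011
5 | 10100111

10100111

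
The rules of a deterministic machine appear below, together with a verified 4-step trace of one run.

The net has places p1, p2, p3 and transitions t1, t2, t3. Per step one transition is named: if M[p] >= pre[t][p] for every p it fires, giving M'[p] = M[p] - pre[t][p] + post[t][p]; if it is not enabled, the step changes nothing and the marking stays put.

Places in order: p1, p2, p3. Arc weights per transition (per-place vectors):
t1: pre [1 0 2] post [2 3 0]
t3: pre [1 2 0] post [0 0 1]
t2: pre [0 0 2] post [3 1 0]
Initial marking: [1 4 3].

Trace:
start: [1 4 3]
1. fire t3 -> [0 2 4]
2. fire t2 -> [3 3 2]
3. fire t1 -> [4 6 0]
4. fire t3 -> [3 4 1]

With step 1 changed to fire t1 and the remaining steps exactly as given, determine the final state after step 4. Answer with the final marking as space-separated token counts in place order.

(re-executing from step 1 with the substitution; state before step 1: [1 4 3])
1. fire t1 -> [2 7 1]
2. fire t2 -> [2 7 1]
3. fire t1 -> [2 7 1]
4. fire t3 -> [1 5 2]

1 5 2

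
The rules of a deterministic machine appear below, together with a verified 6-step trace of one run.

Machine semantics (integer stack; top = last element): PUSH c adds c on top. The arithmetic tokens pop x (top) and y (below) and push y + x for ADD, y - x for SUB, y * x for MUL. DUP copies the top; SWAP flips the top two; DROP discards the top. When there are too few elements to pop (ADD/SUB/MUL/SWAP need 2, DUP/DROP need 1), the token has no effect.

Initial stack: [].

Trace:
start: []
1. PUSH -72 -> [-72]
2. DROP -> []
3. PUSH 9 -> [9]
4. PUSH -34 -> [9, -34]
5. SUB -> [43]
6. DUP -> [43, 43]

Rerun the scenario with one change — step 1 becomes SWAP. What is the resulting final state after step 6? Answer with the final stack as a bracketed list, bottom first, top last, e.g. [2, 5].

[43, 43]

(re-executing from step 1 with the substitution; state before step 1: [])
1. SWAP -> []
2. DROP -> []
3. PUSH 9 -> [9]
4. PUSH -34 -> [9, -34]
5. SUB -> [43]
6. DUP -> [43, 43]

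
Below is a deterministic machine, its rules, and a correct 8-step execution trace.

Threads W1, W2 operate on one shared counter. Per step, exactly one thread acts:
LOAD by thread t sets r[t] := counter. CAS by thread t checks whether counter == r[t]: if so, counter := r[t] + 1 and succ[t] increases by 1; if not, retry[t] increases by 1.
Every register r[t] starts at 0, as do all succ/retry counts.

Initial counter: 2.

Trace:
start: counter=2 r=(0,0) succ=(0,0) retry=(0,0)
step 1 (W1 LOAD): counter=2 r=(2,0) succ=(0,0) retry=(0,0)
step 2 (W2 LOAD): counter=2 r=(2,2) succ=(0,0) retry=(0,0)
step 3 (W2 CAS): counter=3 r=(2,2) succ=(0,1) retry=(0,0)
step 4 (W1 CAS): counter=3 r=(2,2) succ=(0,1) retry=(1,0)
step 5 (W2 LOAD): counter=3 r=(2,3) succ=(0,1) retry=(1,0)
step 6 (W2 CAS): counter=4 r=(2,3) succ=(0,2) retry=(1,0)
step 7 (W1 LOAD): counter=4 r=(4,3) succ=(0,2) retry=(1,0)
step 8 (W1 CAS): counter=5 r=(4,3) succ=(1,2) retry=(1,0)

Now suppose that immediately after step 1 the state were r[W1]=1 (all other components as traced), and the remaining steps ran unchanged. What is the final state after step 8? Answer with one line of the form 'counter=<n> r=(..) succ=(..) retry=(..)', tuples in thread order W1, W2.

counter=5 r=(4,3) succ=(1,2) retry=(1,0)

state after step 1 := counter=2 r=(1,0) succ=(0,0) retry=(0,0)
step 2 (W2 LOAD): counter=2 r=(1,2) succ=(0,0) retry=(0,0)
step 3 (W2 CAS): counter=3 r=(1,2) succ=(0,1) retry=(0,0)
step 4 (W1 CAS): counter=3 r=(1,2) succ=(0,1) retry=(1,0)
step 5 (W2 LOAD): counter=3 r=(1,3) succ=(0,1) retry=(1,0)
step 6 (W2 CAS): counter=4 r=(1,3) succ=(0,2) retry=(1,0)
step 7 (W1 LOAD): counter=4 r=(4,3) succ=(0,2) retry=(1,0)
step 8 (W1 CAS): counter=5 r=(4,3) succ=(1,2) retry=(1,0)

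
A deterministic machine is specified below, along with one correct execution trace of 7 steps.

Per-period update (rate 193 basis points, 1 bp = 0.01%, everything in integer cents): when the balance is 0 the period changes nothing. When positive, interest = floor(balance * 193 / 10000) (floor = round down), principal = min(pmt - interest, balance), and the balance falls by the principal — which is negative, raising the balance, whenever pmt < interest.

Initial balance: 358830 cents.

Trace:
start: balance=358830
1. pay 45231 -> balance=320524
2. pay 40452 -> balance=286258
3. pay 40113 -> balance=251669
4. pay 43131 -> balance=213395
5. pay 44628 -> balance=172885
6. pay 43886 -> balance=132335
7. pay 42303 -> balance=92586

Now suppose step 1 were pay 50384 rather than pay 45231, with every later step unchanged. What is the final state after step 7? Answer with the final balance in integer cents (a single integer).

(re-executing from step 1 with the substitution; state before step 1: balance=358830)
1. pay 50384 -> balance=315371
2. pay 40452 -> balance=281005
3. pay 40113 -> balance=246315
4. pay 43131 -> balance=207937
5. pay 44628 -> balance=167322
6. pay 43886 -> balance=126665
7. pay 42303 -> balance=86806

86806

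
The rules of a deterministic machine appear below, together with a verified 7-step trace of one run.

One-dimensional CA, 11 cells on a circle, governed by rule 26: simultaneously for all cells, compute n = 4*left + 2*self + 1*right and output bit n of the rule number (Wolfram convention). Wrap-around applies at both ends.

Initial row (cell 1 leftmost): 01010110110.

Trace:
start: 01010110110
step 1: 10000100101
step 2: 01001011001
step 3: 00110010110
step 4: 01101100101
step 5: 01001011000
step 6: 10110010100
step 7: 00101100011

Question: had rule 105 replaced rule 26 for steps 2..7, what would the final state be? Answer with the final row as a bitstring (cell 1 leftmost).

(re-executing steps 2..7 under rule 105; state before step 2: 10000100101)
step 2: 10110000011
step 3: 11110111010
step 4: 10011101101
step 5: 10010111111
step 6: 10001100000
step 7: 00101101110

00101101110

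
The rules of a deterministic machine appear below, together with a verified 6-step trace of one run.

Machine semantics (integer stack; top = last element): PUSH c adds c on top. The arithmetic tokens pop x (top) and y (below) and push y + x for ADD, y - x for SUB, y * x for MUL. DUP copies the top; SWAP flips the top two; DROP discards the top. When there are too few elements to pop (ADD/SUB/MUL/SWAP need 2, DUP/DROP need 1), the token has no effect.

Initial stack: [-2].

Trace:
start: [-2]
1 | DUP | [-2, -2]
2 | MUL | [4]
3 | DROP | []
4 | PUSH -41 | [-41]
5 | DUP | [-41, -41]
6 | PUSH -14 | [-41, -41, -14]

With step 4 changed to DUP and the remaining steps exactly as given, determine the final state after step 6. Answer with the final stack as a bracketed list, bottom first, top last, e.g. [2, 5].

[-14]

(re-executing from step 4 with the substitution; state before step 4: [])
4 | DUP | []
5 | DUP | []
6 | PUSH -14 | [-14]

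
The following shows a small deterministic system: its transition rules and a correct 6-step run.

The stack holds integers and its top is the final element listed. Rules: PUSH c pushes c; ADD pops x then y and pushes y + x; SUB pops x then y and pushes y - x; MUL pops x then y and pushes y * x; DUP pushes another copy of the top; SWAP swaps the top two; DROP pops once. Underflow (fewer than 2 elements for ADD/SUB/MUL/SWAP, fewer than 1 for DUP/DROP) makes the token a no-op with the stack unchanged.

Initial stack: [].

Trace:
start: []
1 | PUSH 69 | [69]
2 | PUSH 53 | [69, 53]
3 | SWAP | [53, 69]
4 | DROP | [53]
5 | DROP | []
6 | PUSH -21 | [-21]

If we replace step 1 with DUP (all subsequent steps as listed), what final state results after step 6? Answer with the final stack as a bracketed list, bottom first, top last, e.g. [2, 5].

[-21]

(re-executing from step 1 with the substitution; state before step 1: [])
1 | DUP | []
2 | PUSH 53 | [53]
3 | SWAP | [53]
4 | DROP | []
5 | DROP | []
6 | PUSH -21 | [-21]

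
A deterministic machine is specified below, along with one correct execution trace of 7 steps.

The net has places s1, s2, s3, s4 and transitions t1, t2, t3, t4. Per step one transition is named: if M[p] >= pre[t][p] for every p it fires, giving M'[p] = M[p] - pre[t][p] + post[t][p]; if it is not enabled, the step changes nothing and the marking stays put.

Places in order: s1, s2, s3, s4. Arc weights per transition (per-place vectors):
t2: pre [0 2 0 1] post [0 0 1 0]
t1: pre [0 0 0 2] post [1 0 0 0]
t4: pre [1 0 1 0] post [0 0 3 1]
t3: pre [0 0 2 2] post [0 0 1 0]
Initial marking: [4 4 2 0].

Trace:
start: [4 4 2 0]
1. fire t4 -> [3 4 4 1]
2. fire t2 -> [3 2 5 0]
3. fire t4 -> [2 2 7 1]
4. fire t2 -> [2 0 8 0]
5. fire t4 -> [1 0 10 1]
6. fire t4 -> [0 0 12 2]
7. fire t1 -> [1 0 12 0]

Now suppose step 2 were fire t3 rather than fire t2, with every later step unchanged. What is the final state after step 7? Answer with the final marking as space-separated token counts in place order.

(re-executing from step 2 with the substitution; state before step 2: [3 4 4 1])
2. fire t3 -> [3 4 4 1]
3. fire t4 -> [2 4 6 2]
4. fire t2 -> [2 2 7 1]
5. fire t4 -> [1 2 9 2]
6. fire t4 -> [0 2 11 3]
7. fire t1 -> [1 2 11 1]

1 2 11 1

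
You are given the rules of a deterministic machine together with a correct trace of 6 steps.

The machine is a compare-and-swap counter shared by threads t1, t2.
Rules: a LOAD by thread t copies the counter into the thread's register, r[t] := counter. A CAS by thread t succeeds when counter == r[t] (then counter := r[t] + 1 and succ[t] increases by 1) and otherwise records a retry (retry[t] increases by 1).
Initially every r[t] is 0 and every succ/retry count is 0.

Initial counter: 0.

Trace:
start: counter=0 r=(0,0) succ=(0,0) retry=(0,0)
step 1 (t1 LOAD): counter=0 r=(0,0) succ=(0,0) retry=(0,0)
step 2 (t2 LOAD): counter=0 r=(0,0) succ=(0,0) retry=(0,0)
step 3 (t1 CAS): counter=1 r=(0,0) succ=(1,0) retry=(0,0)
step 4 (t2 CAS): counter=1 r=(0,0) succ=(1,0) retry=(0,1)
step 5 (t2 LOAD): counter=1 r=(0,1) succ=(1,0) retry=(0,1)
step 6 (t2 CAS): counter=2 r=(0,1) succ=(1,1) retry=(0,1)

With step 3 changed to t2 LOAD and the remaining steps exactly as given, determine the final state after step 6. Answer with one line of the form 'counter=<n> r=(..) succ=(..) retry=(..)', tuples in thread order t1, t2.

counter=2 r=(0,1) succ=(0,2) retry=(0,0)

(re-executing from step 3 with the substitution; state before step 3: counter=0 r=(0,0) succ=(0,0) retry=(0,0))
step 3 (t2 LOAD): counter=0 r=(0,0) succ=(0,0) retry=(0,0)
step 4 (t2 CAS): counter=1 r=(0,0) succ=(0,1) retry=(0,0)
step 5 (t2 LOAD): counter=1 r=(0,1) succ=(0,1) retry=(0,0)
step 6 (t2 CAS): counter=2 r=(0,1) succ=(0,2) retry=(0,0)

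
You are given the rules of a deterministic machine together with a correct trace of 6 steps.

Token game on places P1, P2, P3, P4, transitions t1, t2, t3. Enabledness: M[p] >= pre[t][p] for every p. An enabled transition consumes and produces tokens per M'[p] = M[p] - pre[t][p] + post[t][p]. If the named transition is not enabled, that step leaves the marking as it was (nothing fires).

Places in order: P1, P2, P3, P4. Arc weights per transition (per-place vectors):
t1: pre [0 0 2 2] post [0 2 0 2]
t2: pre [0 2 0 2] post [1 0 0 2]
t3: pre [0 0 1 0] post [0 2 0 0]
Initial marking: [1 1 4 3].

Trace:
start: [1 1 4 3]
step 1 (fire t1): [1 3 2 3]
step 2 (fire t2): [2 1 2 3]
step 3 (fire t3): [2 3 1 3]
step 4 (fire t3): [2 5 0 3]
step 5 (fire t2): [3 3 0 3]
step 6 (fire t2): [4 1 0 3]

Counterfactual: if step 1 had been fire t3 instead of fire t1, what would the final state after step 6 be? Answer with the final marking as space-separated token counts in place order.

(re-executing from step 1 with the substitution; state before step 1: [1 1 4 3])
step 1 (fire t3): [1 3 3 3]
step 2 (fire t2): [2 1 3 3]
step 3 (fire t3): [2 3 2 3]
step 4 (fire t3): [2 5 1 3]
step 5 (fire t2): [3 3 1 3]
step 6 (fire t2): [4 1 1 3]

4 1 1 3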